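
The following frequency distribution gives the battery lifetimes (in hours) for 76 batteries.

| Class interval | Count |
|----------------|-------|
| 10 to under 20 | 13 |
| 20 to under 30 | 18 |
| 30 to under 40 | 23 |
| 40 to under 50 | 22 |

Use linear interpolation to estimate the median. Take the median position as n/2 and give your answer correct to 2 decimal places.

Cumulative frequencies: 13, 31, 54, 76
n = 76; position = n/2 = 38.
This falls in the class 30 to under 40: L = 30, F = 31, f = 23, h = 10.
Median ≈ 30 + ((38 − 31) / 23) × 10 = 33.0435

33.04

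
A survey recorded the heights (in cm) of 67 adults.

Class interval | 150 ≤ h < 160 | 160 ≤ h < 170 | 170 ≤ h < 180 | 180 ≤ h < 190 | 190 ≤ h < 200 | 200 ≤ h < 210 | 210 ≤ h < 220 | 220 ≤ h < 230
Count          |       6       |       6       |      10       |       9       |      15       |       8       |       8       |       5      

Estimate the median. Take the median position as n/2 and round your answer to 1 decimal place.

191.7

Cumulative frequencies: 6, 12, 22, 31, 46, 54, 62, 67
n = 67; position = n/2 = 33.5.
This falls in the class 190 ≤ h < 200: L = 190, F = 31, f = 15, h = 10.
Median ≈ 190 + ((33.5 − 31) / 15) × 10 = 191.6667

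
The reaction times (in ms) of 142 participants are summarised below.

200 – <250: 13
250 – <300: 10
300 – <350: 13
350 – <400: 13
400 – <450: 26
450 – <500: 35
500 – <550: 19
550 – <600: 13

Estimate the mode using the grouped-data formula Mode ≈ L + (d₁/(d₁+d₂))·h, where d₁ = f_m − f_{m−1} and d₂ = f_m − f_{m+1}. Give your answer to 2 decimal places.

468.00

Modal class: 450 – <500 (highest frequency 35).
d₁ = 35 − 26 = 9, d₂ = 35 − 19 = 16
Mode ≈ 450 + (9/(9+16)) × 50 = 450 + 18.0000 = 468.0000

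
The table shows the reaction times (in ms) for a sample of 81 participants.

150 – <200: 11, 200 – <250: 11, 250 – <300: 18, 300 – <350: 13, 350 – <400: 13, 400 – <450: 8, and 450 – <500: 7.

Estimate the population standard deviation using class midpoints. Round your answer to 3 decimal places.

90.005

Midpoints: 175, 225, 275, 325, 375, 425, 475
n = 81, Σfm = 25175, mean = 310.8025
Σfm² = 8480625
Σf(m − x̄)² = Σfm² − (Σfm)²/n = 8480625 − 25175²/81 = 656172.8395
Population variance = 656172.8395 / 81 = 8100.8993
Standard deviation = √8100.8993 = 90.0050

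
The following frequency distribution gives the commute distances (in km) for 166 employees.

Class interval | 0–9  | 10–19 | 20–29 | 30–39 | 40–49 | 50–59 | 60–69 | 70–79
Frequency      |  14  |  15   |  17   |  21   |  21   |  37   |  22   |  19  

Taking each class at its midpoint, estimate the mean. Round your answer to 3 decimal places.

43.416

Midpoints: 4.5, 14.5, 24.5, 34.5, 44.5, 54.5, 64.5, 74.5
Σfm = 14×4.5 + 15×14.5 + 17×24.5 + 21×34.5 + 21×44.5 + 37×54.5 + 22×64.5 + 19×74.5 = 7207
n = Σf = 166
Mean = 7207 / 166 = 43.4157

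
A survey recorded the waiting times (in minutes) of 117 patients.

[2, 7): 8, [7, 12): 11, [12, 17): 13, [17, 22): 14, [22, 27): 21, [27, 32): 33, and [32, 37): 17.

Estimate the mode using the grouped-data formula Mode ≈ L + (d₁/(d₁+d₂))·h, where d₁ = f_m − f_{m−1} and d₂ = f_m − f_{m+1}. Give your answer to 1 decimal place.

Modal class: [27, 32) (highest frequency 33).
d₁ = 33 − 21 = 12, d₂ = 33 − 17 = 16
Mode ≈ 27 + (12/(12+16)) × 5 = 27 + 2.1429 = 29.1429

29.1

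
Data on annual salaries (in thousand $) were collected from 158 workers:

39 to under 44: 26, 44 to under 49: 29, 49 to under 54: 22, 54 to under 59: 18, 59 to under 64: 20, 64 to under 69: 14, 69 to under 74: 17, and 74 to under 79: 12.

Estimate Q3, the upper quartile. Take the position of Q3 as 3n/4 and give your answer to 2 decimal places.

Cumulative frequencies: 26, 55, 77, 95, 115, 129, 146, 158
n = 158; position = 3n/4 = 118.5.
This falls in the class 64 to under 69: L = 64, F = 115, f = 14, h = 5.
Upper quartile ≈ 64 + ((118.5 − 115) / 14) × 5 = 65.2500

65.25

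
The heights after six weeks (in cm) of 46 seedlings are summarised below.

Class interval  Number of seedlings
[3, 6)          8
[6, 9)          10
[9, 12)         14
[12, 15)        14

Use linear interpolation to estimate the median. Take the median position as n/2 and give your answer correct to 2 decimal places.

10.07

Cumulative frequencies: 8, 18, 32, 46
n = 46; position = n/2 = 23.
This falls in the class [9, 12): L = 9, F = 18, f = 14, h = 3.
Median ≈ 9 + ((23 − 18) / 14) × 3 = 10.0714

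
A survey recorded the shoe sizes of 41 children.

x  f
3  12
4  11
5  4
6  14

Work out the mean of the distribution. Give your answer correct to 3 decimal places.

4.488

Values: 3, 4, 5, 6
Σfx = 12×3 + 11×4 + 4×5 + 14×6 = 184
n = Σf = 41
Mean = 184 / 41 = 4.4878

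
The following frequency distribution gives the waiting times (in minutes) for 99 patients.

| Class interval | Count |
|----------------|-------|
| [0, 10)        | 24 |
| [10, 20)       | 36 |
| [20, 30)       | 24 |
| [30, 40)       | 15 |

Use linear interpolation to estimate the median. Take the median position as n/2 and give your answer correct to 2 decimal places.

Cumulative frequencies: 24, 60, 84, 99
n = 99; position = n/2 = 49.5.
This falls in the class [10, 20): L = 10, F = 24, f = 36, h = 10.
Median ≈ 10 + ((49.5 − 24) / 36) × 10 = 17.0833

17.08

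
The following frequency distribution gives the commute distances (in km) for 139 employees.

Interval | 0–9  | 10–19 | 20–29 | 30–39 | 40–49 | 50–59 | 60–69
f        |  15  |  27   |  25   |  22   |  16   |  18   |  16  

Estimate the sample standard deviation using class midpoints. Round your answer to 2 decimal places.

18.96

Midpoints: 4.5, 14.5, 24.5, 34.5, 44.5, 54.5, 64.5
n = 139, Σfm = 4555.5, mean = 32.7734
Σfm² = 198884.75
Σf(m − x̄)² = Σfm² − (Σfm)²/n = 198884.75 − 4555.5²/139 = 49585.6115
Sample variance = 49585.6115 / 138 = 359.3160
Standard deviation = √359.3160 = 18.9556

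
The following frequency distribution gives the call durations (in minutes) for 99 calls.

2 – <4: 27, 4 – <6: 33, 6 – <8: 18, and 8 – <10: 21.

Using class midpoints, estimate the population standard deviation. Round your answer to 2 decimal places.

2.18

Midpoints: 3, 5, 7, 9
n = 99, Σfm = 561, mean = 5.6667
Σfm² = 3651
Σf(m − x̄)² = Σfm² − (Σfm)²/n = 3651 − 561²/99 = 472.0000
Population variance = 472.0000 / 99 = 4.7677
Standard deviation = √4.7677 = 2.1835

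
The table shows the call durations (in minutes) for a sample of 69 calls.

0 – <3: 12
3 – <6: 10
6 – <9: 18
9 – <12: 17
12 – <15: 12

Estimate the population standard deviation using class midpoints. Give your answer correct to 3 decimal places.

Midpoints: 1.5, 4.5, 7.5, 10.5, 13.5
n = 69, Σfm = 538.5, mean = 7.8043
Σfm² = 5303.25
Σf(m − x̄)² = Σfm² − (Σfm)²/n = 5303.25 − 538.5²/69 = 1100.6087
Population variance = 1100.6087 / 69 = 15.9509
Standard deviation = √15.9509 = 3.9939

3.994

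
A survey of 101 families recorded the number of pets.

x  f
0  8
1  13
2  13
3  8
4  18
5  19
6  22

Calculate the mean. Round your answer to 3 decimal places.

Values: 0, 1, 2, 3, 4, 5, 6
Σfx = 8×0 + 13×1 + 13×2 + 8×3 + 18×4 + 19×5 + 22×6 = 362
n = Σf = 101
Mean = 362 / 101 = 3.5842

3.584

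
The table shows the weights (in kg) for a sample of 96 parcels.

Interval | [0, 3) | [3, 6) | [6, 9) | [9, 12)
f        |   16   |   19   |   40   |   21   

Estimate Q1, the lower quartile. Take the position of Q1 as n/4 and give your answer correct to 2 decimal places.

Cumulative frequencies: 16, 35, 75, 96
n = 96; position = n/4 = 24.
This falls in the class [3, 6): L = 3, F = 16, f = 19, h = 3.
Lower quartile ≈ 3 + ((24 − 16) / 19) × 3 = 4.2632

4.26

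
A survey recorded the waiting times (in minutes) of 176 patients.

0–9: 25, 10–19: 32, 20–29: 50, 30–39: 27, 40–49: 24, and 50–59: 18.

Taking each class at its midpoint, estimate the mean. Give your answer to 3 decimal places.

27.170

Midpoints: 4.5, 14.5, 24.5, 34.5, 44.5, 54.5
Σfm = 25×4.5 + 32×14.5 + 50×24.5 + 27×34.5 + 24×44.5 + 18×54.5 = 4782
n = Σf = 176
Mean = 4782 / 176 = 27.1705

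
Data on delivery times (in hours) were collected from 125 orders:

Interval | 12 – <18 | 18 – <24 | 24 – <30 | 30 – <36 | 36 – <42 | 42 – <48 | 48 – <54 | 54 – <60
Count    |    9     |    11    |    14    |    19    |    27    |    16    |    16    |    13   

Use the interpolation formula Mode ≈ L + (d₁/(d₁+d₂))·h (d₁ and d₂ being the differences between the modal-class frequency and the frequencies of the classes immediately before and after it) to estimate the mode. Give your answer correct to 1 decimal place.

Modal class: 36 – <42 (highest frequency 27).
d₁ = 27 − 19 = 8, d₂ = 27 − 16 = 11
Mode ≈ 36 + (8/(8+11)) × 6 = 36 + 2.5263 = 38.5263

38.5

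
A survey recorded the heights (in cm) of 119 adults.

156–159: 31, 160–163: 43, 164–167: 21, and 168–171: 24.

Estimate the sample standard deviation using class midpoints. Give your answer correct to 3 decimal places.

4.292

Midpoints: 157.5, 161.5, 165.5, 169.5
n = 119, Σfm = 19370.5, mean = 162.7773
Σfm² = 3155251.75
Σf(m − x̄)² = Σfm² − (Σfm)²/n = 3155251.75 − 19370.5²/119 = 2173.8487
Sample variance = 2173.8487 / 118 = 18.4224
Standard deviation = √18.4224 = 4.2921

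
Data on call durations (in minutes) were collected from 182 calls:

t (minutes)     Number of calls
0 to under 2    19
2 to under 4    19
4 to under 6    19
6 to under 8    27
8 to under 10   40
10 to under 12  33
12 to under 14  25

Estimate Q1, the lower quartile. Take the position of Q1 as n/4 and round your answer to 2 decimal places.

Cumulative frequencies: 19, 38, 57, 84, 124, 157, 182
n = 182; position = n/4 = 45.5.
This falls in the class 4 to under 6: L = 4, F = 38, f = 19, h = 2.
Lower quartile ≈ 4 + ((45.5 − 38) / 19) × 2 = 4.7895

4.79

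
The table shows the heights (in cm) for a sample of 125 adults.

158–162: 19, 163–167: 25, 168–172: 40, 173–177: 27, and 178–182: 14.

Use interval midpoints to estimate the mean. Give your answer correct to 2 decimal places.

169.68

Midpoints: 160, 165, 170, 175, 180
Σfm = 19×160 + 25×165 + 40×170 + 27×175 + 14×180 = 21210
n = Σf = 125
Mean = 21210 / 125 = 169.6800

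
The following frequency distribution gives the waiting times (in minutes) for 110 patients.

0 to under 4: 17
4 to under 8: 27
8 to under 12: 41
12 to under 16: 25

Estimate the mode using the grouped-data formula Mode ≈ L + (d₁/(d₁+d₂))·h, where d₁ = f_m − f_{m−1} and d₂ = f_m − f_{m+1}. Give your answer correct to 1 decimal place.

Modal class: 8 to under 12 (highest frequency 41).
d₁ = 41 − 27 = 14, d₂ = 41 − 25 = 16
Mode ≈ 8 + (14/(14+16)) × 4 = 8 + 1.8667 = 9.8667

9.9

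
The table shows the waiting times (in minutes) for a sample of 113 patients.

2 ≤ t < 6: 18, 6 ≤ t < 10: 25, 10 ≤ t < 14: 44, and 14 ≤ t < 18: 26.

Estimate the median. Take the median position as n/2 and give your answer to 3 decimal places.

Cumulative frequencies: 18, 43, 87, 113
n = 113; position = n/2 = 56.5.
This falls in the class 10 ≤ t < 14: L = 10, F = 43, f = 44, h = 4.
Median ≈ 10 + ((56.5 − 43) / 44) × 4 = 11.2273

11.227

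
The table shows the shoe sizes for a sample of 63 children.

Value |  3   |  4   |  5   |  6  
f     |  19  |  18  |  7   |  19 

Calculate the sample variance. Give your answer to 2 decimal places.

Values: 3, 4, 5, 6
n = 63, Σfx = 278, mean = 4.4127
Σfx² = 1318
Σf(x − x̄)² = Σfx² − (Σfx)²/n = 1318 − 278²/63 = 91.2698
Sample variance = 91.2698 / 62 = 1.4721

1.47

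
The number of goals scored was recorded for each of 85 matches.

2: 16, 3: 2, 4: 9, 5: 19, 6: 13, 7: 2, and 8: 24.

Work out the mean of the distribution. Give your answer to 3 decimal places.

5.329

Values: 2, 3, 4, 5, 6, 7, 8
Σfx = 16×2 + 2×3 + 9×4 + 19×5 + 13×6 + 2×7 + 24×8 = 453
n = Σf = 85
Mean = 453 / 85 = 5.3294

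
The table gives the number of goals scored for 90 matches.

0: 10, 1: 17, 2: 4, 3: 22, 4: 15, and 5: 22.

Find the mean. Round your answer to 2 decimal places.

2.90

Values: 0, 1, 2, 3, 4, 5
Σfx = 10×0 + 17×1 + 4×2 + 22×3 + 15×4 + 22×5 = 261
n = Σf = 90
Mean = 261 / 90 = 2.9000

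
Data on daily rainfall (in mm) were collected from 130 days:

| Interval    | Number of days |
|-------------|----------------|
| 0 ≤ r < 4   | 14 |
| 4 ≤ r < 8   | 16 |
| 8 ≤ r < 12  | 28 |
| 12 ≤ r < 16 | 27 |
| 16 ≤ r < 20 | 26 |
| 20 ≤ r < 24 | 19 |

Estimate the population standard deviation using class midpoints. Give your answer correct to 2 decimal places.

6.17

Midpoints: 2, 6, 10, 14, 18, 22
n = 130, Σfm = 1668, mean = 12.8308
Σfm² = 26344
Σf(m − x̄)² = Σfm² − (Σfm)²/n = 26344 − 1668²/130 = 4942.2769
Population variance = 4942.2769 / 130 = 38.0175
Standard deviation = √38.0175 = 6.1658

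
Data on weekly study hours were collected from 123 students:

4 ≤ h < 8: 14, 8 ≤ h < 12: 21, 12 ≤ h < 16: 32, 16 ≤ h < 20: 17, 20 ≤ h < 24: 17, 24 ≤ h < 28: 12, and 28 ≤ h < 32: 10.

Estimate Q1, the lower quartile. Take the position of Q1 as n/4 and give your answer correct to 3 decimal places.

Cumulative frequencies: 14, 35, 67, 84, 101, 113, 123
n = 123; position = n/4 = 30.75.
This falls in the class 8 ≤ h < 12: L = 8, F = 14, f = 21, h = 4.
Lower quartile ≈ 8 + ((30.75 − 14) / 21) × 4 = 11.1905

11.190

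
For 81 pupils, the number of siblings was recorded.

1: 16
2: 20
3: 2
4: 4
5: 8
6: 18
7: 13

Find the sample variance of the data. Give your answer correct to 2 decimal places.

Values: 1, 2, 3, 4, 5, 6, 7
n = 81, Σfx = 317, mean = 3.9136
Σfx² = 1663
Σf(x − x̄)² = Σfx² − (Σfx)²/n = 1663 − 317²/81 = 422.3951
Sample variance = 422.3951 / 80 = 5.2799

5.28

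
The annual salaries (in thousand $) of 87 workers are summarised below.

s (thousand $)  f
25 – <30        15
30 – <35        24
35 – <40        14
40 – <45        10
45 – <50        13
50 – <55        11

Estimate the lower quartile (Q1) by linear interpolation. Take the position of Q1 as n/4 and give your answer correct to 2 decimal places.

31.41

Cumulative frequencies: 15, 39, 53, 63, 76, 87
n = 87; position = n/4 = 21.75.
This falls in the class 30 – <35: L = 30, F = 15, f = 24, h = 5.
Lower quartile ≈ 30 + ((21.75 − 15) / 24) × 5 = 31.4062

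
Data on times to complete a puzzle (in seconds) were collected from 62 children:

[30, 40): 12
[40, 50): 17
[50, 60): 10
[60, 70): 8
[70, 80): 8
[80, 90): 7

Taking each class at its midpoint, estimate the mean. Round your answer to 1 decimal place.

Midpoints: 35, 45, 55, 65, 75, 85
Σfm = 12×35 + 17×45 + 10×55 + 8×65 + 8×75 + 7×85 = 3450
n = Σf = 62
Mean = 3450 / 62 = 55.6452

55.6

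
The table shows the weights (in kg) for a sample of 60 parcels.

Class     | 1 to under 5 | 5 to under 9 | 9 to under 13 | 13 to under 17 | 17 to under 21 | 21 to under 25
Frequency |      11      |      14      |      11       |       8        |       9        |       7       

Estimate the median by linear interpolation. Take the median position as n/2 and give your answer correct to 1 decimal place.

Cumulative frequencies: 11, 25, 36, 44, 53, 60
n = 60; position = n/2 = 30.
This falls in the class 9 to under 13: L = 9, F = 25, f = 11, h = 4.
Median ≈ 9 + ((30 − 25) / 11) × 4 = 10.8182

10.8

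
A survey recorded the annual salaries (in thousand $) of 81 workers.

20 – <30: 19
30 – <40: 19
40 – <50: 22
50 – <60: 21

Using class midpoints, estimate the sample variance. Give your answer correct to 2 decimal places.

125.00

Midpoints: 25, 35, 45, 55
n = 81, Σfm = 3285, mean = 40.5556
Σfm² = 143225
Σf(m − x̄)² = Σfm² − (Σfm)²/n = 143225 − 3285²/81 = 10000.0000
Sample variance = 10000.0000 / 80 = 125.0000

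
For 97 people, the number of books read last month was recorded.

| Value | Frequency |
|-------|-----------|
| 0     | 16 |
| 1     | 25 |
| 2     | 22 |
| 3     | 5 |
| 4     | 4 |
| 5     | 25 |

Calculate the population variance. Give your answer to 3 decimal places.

Values: 0, 1, 2, 3, 4, 5
n = 97, Σfx = 225, mean = 2.3196
Σfx² = 847
Σf(x − x̄)² = Σfx² − (Σfx)²/n = 847 − 225²/97 = 325.0928
Population variance = 325.0928 / 97 = 3.3515

3.351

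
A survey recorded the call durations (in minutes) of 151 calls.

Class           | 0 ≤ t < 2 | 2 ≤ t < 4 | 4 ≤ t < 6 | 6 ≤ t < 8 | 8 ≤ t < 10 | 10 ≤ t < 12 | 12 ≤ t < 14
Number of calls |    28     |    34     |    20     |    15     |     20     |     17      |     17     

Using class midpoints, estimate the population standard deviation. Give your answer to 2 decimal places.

4.05

Midpoints: 1, 3, 5, 7, 9, 11, 13
n = 151, Σfm = 923, mean = 6.1126
Σfm² = 8119
Σf(m − x̄)² = Σfm² − (Σfm)²/n = 8119 − 923²/151 = 2477.0861
Population variance = 2477.0861 / 151 = 16.4045
Standard deviation = √16.4045 = 4.0503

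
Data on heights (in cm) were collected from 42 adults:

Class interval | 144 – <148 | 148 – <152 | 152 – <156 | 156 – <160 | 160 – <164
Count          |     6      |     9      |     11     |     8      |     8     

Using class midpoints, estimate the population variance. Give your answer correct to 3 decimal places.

27.728

Midpoints: 146, 150, 154, 158, 162
n = 42, Σfm = 6480, mean = 154.2857
Σfm² = 1000936
Σf(m − x̄)² = Σfm² − (Σfm)²/n = 1000936 − 6480²/42 = 1164.5714
Population variance = 1164.5714 / 42 = 27.7279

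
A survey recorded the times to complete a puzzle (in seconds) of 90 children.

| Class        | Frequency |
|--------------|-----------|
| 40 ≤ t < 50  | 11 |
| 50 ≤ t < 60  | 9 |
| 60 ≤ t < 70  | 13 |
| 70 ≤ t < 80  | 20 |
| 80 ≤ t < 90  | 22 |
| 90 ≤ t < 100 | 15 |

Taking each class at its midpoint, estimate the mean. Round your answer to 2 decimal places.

Midpoints: 45, 55, 65, 75, 85, 95
Σfm = 11×45 + 9×55 + 13×65 + 20×75 + 22×85 + 15×95 = 6630
n = Σf = 90
Mean = 6630 / 90 = 73.6667

73.67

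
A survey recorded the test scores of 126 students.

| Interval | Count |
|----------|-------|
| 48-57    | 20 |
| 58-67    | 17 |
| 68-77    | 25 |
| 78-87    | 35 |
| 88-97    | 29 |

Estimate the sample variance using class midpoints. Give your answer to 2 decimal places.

190.17

Midpoints: 52.5, 62.5, 72.5, 82.5, 92.5
n = 126, Σfm = 9495, mean = 75.3571
Σfm² = 739287.5
Σf(m − x̄)² = Σfm² − (Σfm)²/n = 739287.5 − 9495²/126 = 23771.4286
Sample variance = 23771.4286 / 125 = 190.1714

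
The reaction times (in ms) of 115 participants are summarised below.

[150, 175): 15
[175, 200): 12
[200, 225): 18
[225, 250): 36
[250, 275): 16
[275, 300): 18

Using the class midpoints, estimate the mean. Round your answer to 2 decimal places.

229.89

Midpoints: 162.5, 187.5, 212.5, 237.5, 262.5, 287.5
Σfm = 15×162.5 + 12×187.5 + 18×212.5 + 36×237.5 + 16×262.5 + 18×287.5 = 26437.5
n = Σf = 115
Mean = 26437.5 / 115 = 229.8913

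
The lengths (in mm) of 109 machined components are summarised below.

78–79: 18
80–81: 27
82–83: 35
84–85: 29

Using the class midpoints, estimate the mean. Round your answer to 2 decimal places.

81.88

Midpoints: 78.5, 80.5, 82.5, 84.5
Σfm = 18×78.5 + 27×80.5 + 35×82.5 + 29×84.5 = 8924.5
n = Σf = 109
Mean = 8924.5 / 109 = 81.8761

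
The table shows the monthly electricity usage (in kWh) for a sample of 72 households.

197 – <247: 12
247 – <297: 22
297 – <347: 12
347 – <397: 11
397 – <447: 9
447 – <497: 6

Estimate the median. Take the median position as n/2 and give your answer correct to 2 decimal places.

Cumulative frequencies: 12, 34, 46, 57, 66, 72
n = 72; position = n/2 = 36.
This falls in the class 297 – <347: L = 297, F = 34, f = 12, h = 50.
Median ≈ 297 + ((36 − 34) / 12) × 50 = 305.3333

305.33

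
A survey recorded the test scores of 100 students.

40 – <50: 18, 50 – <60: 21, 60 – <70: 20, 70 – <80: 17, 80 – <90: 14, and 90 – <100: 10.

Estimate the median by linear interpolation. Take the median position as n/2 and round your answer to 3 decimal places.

Cumulative frequencies: 18, 39, 59, 76, 90, 100
n = 100; position = n/2 = 50.
This falls in the class 60 – <70: L = 60, F = 39, f = 20, h = 10.
Median ≈ 60 + ((50 − 39) / 20) × 10 = 65.5000

65.500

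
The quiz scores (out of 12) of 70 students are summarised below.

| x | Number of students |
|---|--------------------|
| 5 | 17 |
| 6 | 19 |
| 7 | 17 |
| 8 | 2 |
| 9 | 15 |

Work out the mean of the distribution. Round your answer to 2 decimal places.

6.70

Values: 5, 6, 7, 8, 9
Σfx = 17×5 + 19×6 + 17×7 + 2×8 + 15×9 = 469
n = Σf = 70
Mean = 469 / 70 = 6.7000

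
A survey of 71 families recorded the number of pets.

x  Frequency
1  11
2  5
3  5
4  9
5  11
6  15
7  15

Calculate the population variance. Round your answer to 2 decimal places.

4.36

Values: 1, 2, 3, 4, 5, 6, 7
n = 71, Σfx = 322, mean = 4.5352
Σfx² = 1770
Σf(x − x̄)² = Σfx² − (Σfx)²/n = 1770 − 322²/71 = 309.6620
Population variance = 309.6620 / 71 = 4.3614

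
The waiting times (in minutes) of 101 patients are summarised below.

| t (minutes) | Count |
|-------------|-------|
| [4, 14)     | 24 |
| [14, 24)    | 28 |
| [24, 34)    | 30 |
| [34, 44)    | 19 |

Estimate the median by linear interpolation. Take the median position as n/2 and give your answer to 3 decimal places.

23.464

Cumulative frequencies: 24, 52, 82, 101
n = 101; position = n/2 = 50.5.
This falls in the class [14, 24): L = 14, F = 24, f = 28, h = 10.
Median ≈ 14 + ((50.5 − 24) / 28) × 10 = 23.4643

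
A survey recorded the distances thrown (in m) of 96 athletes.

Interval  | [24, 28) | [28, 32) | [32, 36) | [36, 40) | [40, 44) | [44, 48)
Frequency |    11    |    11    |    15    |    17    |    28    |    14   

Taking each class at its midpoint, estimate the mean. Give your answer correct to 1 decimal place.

37.4

Midpoints: 26, 30, 34, 38, 42, 46
Σfm = 11×26 + 11×30 + 15×34 + 17×38 + 28×42 + 14×46 = 3592
n = Σf = 96
Mean = 3592 / 96 = 37.4167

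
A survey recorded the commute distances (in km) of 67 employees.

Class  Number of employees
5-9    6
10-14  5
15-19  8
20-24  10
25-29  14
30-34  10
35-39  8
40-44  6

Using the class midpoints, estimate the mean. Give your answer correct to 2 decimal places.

Midpoints: 7, 12, 17, 22, 27, 32, 37, 42
Σfm = 6×7 + 5×12 + 8×17 + 10×22 + 14×27 + 10×32 + 8×37 + 6×42 = 1704
n = Σf = 67
Mean = 1704 / 67 = 25.4328

25.43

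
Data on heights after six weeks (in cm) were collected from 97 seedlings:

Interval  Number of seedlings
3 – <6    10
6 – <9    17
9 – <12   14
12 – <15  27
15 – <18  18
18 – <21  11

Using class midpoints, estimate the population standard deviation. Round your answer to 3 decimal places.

Midpoints: 4.5, 7.5, 10.5, 13.5, 16.5, 19.5
n = 97, Σfm = 1195.5, mean = 12.3247
Σfm² = 16706.25
Σf(m − x̄)² = Σfm² − (Σfm)²/n = 16706.25 − 1195.5²/97 = 1972.0206
Population variance = 1972.0206 / 97 = 20.3301
Standard deviation = √20.3301 = 4.5089

4.509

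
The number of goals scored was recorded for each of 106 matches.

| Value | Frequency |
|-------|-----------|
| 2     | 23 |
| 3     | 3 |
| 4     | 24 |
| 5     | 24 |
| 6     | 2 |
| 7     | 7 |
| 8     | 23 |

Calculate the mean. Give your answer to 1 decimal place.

Values: 2, 3, 4, 5, 6, 7, 8
Σfx = 23×2 + 3×3 + 24×4 + 24×5 + 2×6 + 7×7 + 23×8 = 516
n = Σf = 106
Mean = 516 / 106 = 4.8679

4.9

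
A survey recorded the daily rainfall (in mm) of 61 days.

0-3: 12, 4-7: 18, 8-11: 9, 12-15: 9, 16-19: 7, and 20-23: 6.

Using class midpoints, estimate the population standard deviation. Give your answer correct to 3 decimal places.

Midpoints: 1.5, 5.5, 9.5, 13.5, 17.5, 21.5
n = 61, Σfm = 575.5, mean = 9.4344
Σfm² = 7941.25
Σf(m − x̄)² = Σfm² − (Σfm)²/n = 7941.25 − 575.5²/61 = 2511.7377
Population variance = 2511.7377 / 61 = 41.1760
Standard deviation = √41.1760 = 6.4169

6.417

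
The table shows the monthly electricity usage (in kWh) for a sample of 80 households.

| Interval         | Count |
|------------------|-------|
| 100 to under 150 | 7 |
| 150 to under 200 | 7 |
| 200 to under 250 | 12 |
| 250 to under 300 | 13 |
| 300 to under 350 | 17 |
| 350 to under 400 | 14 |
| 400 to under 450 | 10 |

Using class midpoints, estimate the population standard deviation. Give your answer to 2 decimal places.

Midpoints: 125, 175, 225, 275, 325, 375, 425
n = 80, Σfm = 23400, mean = 292.5000
Σfm² = 7485000
Σf(m − x̄)² = Σfm² − (Σfm)²/n = 7485000 − 23400²/80 = 640500.0000
Population variance = 640500.0000 / 80 = 8006.2500
Standard deviation = √8006.2500 = 89.4777

89.48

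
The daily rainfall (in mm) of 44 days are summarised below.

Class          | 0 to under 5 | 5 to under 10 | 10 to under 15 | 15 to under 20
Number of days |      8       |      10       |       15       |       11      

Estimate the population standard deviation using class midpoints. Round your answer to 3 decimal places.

Midpoints: 2.5, 7.5, 12.5, 17.5
n = 44, Σfm = 475, mean = 10.7955
Σfm² = 6325
Σf(m − x̄)² = Σfm² − (Σfm)²/n = 6325 − 475²/44 = 1197.1591
Population variance = 1197.1591 / 44 = 27.2082
Standard deviation = √27.2082 = 5.2161

5.216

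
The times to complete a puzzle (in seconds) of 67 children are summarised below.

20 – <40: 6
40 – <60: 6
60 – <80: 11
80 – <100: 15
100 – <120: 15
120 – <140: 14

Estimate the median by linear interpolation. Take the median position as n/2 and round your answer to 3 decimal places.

94.000

Cumulative frequencies: 6, 12, 23, 38, 53, 67
n = 67; position = n/2 = 33.5.
This falls in the class 80 – <100: L = 80, F = 23, f = 15, h = 20.
Median ≈ 80 + ((33.5 − 23) / 15) × 20 = 94.0000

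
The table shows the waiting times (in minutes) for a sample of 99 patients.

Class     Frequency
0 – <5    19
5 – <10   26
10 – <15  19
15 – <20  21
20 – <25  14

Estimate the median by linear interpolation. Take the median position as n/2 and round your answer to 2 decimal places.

Cumulative frequencies: 19, 45, 64, 85, 99
n = 99; position = n/2 = 49.5.
This falls in the class 10 – <15: L = 10, F = 45, f = 19, h = 5.
Median ≈ 10 + ((49.5 − 45) / 19) × 5 = 11.1842

11.18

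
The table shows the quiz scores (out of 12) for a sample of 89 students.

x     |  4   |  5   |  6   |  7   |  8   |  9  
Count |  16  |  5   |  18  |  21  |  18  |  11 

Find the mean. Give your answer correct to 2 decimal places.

Values: 4, 5, 6, 7, 8, 9
Σfx = 16×4 + 5×5 + 18×6 + 21×7 + 18×8 + 11×9 = 587
n = Σf = 89
Mean = 587 / 89 = 6.5955

6.60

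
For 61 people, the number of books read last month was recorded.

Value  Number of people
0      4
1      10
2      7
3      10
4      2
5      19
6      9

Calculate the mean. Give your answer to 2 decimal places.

3.46

Values: 0, 1, 2, 3, 4, 5, 6
Σfx = 4×0 + 10×1 + 7×2 + 10×3 + 2×4 + 19×5 + 9×6 = 211
n = Σf = 61
Mean = 211 / 61 = 3.4590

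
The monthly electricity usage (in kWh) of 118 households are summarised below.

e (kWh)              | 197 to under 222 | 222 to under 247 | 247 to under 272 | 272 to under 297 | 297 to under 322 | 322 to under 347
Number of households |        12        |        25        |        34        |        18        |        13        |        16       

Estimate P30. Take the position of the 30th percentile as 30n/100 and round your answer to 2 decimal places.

245.40

Cumulative frequencies: 12, 37, 71, 89, 102, 118
n = 118; position = 30n/100 = 35.4.
This falls in the class 222 to under 247: L = 222, F = 12, f = 25, h = 25.
30th percentile ≈ 222 + ((35.4 − 12) / 25) × 25 = 245.4000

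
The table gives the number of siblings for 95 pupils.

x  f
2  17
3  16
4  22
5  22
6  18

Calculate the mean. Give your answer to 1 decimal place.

Values: 2, 3, 4, 5, 6
Σfx = 17×2 + 16×3 + 22×4 + 22×5 + 18×6 = 388
n = Σf = 95
Mean = 388 / 95 = 4.0842

4.1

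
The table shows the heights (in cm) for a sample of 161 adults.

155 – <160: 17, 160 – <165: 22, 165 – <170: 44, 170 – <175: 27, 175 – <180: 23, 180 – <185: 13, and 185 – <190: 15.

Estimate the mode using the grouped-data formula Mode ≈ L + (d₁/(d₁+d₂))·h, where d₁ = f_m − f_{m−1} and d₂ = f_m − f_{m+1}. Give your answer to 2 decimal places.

167.82

Modal class: 165 – <170 (highest frequency 44).
d₁ = 44 − 22 = 22, d₂ = 44 − 27 = 17
Mode ≈ 165 + (22/(22+17)) × 5 = 165 + 2.8205 = 167.8205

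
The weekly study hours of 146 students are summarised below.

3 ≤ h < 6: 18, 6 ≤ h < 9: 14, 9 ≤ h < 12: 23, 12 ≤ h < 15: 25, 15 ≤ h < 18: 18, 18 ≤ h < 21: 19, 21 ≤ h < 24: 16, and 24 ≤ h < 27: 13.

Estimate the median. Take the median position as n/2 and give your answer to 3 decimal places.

14.160

Cumulative frequencies: 18, 32, 55, 80, 98, 117, 133, 146
n = 146; position = n/2 = 73.
This falls in the class 12 ≤ h < 15: L = 12, F = 55, f = 25, h = 3.
Median ≈ 12 + ((73 − 55) / 25) × 3 = 14.1600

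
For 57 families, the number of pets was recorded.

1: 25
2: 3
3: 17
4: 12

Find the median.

3

Cumulative frequencies: 25, 28, 45, 57
n = 57, so the median is the value in position (n+1)/2 = 29.
Position 29 falls at value 3.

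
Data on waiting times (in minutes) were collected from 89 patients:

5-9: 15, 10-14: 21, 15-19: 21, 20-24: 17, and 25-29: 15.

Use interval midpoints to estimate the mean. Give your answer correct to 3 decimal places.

Midpoints: 7, 12, 17, 22, 27
Σfm = 15×7 + 21×12 + 21×17 + 17×22 + 15×27 = 1493
n = Σf = 89
Mean = 1493 / 89 = 16.7753

16.775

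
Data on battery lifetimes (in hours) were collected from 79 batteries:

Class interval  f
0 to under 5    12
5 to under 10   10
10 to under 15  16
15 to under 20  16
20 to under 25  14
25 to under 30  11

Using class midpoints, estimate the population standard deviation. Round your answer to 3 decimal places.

8.066

Midpoints: 2.5, 7.5, 12.5, 17.5, 22.5, 27.5
n = 79, Σfm = 1202.5, mean = 15.2215
Σfm² = 23443.75
Σf(m − x̄)² = Σfm² − (Σfm)²/n = 23443.75 − 1202.5²/79 = 5139.8734
Population variance = 5139.8734 / 79 = 65.0617
Standard deviation = √65.0617 = 8.0661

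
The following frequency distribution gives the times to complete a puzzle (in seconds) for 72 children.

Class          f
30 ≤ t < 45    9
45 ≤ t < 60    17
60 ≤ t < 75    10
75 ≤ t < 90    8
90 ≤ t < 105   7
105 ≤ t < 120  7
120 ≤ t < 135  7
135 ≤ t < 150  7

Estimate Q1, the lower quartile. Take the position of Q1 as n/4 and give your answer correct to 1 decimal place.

52.9

Cumulative frequencies: 9, 26, 36, 44, 51, 58, 65, 72
n = 72; position = n/4 = 18.
This falls in the class 45 ≤ t < 60: L = 45, F = 9, f = 17, h = 15.
Lower quartile ≈ 45 + ((18 − 9) / 17) × 15 = 52.9412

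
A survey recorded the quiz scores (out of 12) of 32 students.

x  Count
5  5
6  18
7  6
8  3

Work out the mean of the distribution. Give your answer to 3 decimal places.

6.219

Values: 5, 6, 7, 8
Σfx = 5×5 + 18×6 + 6×7 + 3×8 = 199
n = Σf = 32
Mean = 199 / 32 = 6.2188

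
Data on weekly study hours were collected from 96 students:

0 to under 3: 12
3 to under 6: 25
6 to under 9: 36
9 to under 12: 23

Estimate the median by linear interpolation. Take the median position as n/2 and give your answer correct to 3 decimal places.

Cumulative frequencies: 12, 37, 73, 96
n = 96; position = n/2 = 48.
This falls in the class 6 to under 9: L = 6, F = 37, f = 36, h = 3.
Median ≈ 6 + ((48 − 37) / 36) × 3 = 6.9167

6.917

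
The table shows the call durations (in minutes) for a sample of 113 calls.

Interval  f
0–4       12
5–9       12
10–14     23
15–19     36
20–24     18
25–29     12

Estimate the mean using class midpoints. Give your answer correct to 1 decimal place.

15.2

Midpoints: 2, 7, 12, 17, 22, 27
Σfm = 12×2 + 12×7 + 23×12 + 36×17 + 18×22 + 12×27 = 1716
n = Σf = 113
Mean = 1716 / 113 = 15.1858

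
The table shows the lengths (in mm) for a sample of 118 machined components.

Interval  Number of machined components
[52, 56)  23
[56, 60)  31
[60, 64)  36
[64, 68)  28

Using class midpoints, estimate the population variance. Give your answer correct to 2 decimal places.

Midpoints: 54, 58, 62, 66
n = 118, Σfm = 7120, mean = 60.3390
Σfm² = 431704
Σf(m − x̄)² = Σfm² − (Σfm)²/n = 431704 − 7120²/118 = 2090.4407
Population variance = 2090.4407 / 118 = 17.7156

17.72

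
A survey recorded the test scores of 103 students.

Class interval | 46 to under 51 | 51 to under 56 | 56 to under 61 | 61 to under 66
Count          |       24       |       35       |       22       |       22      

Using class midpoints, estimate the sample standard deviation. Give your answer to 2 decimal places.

Midpoints: 48.5, 53.5, 58.5, 63.5
n = 103, Σfm = 5720.5, mean = 55.5388
Σfm² = 320631.75
Σf(m − x̄)² = Σfm² − (Σfm)²/n = 320631.75 − 5720.5²/103 = 2921.8447
Sample variance = 2921.8447 / 102 = 28.6455
Standard deviation = √28.6455 = 5.3522

5.35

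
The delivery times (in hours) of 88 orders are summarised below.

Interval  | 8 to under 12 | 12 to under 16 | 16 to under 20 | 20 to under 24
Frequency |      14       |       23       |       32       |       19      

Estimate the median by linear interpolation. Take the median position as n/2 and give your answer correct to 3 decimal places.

Cumulative frequencies: 14, 37, 69, 88
n = 88; position = n/2 = 44.
This falls in the class 16 to under 20: L = 16, F = 37, f = 32, h = 4.
Median ≈ 16 + ((44 − 37) / 32) × 4 = 16.8750

16.875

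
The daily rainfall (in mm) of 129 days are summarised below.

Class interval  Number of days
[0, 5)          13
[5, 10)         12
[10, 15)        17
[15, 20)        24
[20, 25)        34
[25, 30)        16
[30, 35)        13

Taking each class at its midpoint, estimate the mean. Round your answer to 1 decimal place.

Midpoints: 2.5, 7.5, 12.5, 17.5, 22.5, 27.5, 32.5
Σfm = 13×2.5 + 12×7.5 + 17×12.5 + 24×17.5 + 34×22.5 + 16×27.5 + 13×32.5 = 2382.5
n = Σf = 129
Mean = 2382.5 / 129 = 18.4690

18.5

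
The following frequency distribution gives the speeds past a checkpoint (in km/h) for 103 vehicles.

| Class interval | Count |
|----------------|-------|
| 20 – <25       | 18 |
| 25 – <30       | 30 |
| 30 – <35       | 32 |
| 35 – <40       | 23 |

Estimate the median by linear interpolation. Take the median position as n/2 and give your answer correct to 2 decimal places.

30.55

Cumulative frequencies: 18, 48, 80, 103
n = 103; position = n/2 = 51.5.
This falls in the class 30 – <35: L = 30, F = 48, f = 32, h = 5.
Median ≈ 30 + ((51.5 − 48) / 32) × 5 = 30.5469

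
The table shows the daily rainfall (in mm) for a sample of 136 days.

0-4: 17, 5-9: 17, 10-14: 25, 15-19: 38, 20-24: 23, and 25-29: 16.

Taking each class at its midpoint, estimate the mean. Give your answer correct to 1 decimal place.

Midpoints: 2, 7, 12, 17, 22, 27
Σfm = 17×2 + 17×7 + 25×12 + 38×17 + 23×22 + 16×27 = 2037
n = Σf = 136
Mean = 2037 / 136 = 14.9779

15.0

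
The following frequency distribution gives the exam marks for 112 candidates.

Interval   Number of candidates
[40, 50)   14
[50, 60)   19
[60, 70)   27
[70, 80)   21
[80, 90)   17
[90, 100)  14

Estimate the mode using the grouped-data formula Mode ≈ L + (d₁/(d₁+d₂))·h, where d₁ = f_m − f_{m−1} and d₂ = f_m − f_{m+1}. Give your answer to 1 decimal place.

65.7

Modal class: [60, 70) (highest frequency 27).
d₁ = 27 − 19 = 8, d₂ = 27 − 21 = 6
Mode ≈ 60 + (8/(8+6)) × 10 = 60 + 5.7143 = 65.7143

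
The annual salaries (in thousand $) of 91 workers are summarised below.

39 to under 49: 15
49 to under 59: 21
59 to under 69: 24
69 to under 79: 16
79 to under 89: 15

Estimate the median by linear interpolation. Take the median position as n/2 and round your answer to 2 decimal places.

62.96

Cumulative frequencies: 15, 36, 60, 76, 91
n = 91; position = n/2 = 45.5.
This falls in the class 59 to under 69: L = 59, F = 36, f = 24, h = 10.
Median ≈ 59 + ((45.5 − 36) / 24) × 10 = 62.9583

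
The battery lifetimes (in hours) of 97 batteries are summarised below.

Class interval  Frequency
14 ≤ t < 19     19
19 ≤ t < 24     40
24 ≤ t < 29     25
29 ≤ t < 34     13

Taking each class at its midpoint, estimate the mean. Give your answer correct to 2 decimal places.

Midpoints: 16.5, 21.5, 26.5, 31.5
Σfm = 19×16.5 + 40×21.5 + 25×26.5 + 13×31.5 = 2245.5
n = Σf = 97
Mean = 2245.5 / 97 = 23.1495

23.15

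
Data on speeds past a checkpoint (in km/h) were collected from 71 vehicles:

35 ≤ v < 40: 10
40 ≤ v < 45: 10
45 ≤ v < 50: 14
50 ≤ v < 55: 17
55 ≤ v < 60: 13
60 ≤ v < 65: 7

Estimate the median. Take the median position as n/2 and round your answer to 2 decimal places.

50.44

Cumulative frequencies: 10, 20, 34, 51, 64, 71
n = 71; position = n/2 = 35.5.
This falls in the class 50 ≤ v < 55: L = 50, F = 34, f = 17, h = 5.
Median ≈ 50 + ((35.5 − 34) / 17) × 5 = 50.4412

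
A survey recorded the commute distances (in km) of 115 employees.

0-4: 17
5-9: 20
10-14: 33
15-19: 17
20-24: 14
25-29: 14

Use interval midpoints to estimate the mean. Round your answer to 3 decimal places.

Midpoints: 2, 7, 12, 17, 22, 27
Σfm = 17×2 + 20×7 + 33×12 + 17×17 + 14×22 + 14×27 = 1545
n = Σf = 115
Mean = 1545 / 115 = 13.4348

13.435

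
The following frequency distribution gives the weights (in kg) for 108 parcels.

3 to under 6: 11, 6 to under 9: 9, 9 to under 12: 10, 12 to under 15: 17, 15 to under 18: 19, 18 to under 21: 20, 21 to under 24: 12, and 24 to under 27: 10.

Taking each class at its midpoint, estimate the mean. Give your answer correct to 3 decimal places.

15.556

Midpoints: 4.5, 7.5, 10.5, 13.5, 16.5, 19.5, 22.5, 25.5
Σfm = 11×4.5 + 9×7.5 + 10×10.5 + 17×13.5 + 19×16.5 + 20×19.5 + 12×22.5 + 10×25.5 = 1680
n = Σf = 108
Mean = 1680 / 108 = 15.5556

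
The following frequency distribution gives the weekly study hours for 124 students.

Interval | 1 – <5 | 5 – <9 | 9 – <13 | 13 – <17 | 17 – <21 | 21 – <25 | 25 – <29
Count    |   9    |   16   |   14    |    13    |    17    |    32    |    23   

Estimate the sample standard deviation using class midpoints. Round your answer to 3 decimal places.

7.762

Midpoints: 3, 7, 11, 15, 19, 23, 27
n = 124, Σfm = 2168, mean = 17.4839
Σfm² = 45316
Σf(m − x̄)² = Σfm² − (Σfm)²/n = 45316 − 2168²/124 = 7410.9677
Sample variance = 7410.9677 / 123 = 60.2518
Standard deviation = √60.2518 = 7.7622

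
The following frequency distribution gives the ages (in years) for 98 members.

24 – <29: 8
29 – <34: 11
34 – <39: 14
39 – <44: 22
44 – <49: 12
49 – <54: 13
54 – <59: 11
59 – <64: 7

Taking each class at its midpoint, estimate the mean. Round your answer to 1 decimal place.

Midpoints: 26.5, 31.5, 36.5, 41.5, 46.5, 51.5, 56.5, 61.5
Σfm = 8×26.5 + 11×31.5 + 14×36.5 + 22×41.5 + 12×46.5 + 13×51.5 + 11×56.5 + 7×61.5 = 4262
n = Σf = 98
Mean = 4262 / 98 = 43.4898

43.5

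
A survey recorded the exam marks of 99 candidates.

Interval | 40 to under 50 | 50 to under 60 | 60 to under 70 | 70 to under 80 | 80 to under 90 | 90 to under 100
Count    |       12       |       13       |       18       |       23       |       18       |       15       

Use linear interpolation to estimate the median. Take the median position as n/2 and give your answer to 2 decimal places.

Cumulative frequencies: 12, 25, 43, 66, 84, 99
n = 99; position = n/2 = 49.5.
This falls in the class 70 to under 80: L = 70, F = 43, f = 23, h = 10.
Median ≈ 70 + ((49.5 − 43) / 23) × 10 = 72.8261

72.83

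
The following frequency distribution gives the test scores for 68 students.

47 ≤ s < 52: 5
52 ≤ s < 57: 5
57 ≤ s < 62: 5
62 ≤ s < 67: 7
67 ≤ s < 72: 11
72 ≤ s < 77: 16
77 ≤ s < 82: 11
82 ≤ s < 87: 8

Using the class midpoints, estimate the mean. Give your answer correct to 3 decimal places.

Midpoints: 49.5, 54.5, 59.5, 64.5, 69.5, 74.5, 79.5, 84.5
Σfm = 5×49.5 + 5×54.5 + 5×59.5 + 7×64.5 + 11×69.5 + 16×74.5 + 11×79.5 + 8×84.5 = 4776
n = Σf = 68
Mean = 4776 / 68 = 70.2353

70.235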